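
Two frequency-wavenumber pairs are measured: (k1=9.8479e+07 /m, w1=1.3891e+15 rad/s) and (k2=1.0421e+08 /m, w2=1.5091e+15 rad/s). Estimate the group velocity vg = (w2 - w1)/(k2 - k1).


vg = (w2 - w1) / (k2 - k1)
= (1.5091e+15 - 1.3891e+15) / (1.0421e+08 - 9.8479e+07)
= 1.2000e+14 / 5.7310e+06
= 2.0939e+07 m/s

2.0939e+07


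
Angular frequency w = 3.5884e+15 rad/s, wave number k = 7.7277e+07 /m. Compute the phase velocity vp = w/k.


vp = w / k
= 3.5884e+15 / 7.7277e+07
= 4.6436e+07 m/s

4.6436e+07


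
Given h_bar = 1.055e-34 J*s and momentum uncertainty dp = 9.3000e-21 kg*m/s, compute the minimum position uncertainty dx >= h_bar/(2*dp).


dx = h_bar / (2 * dp)
= 1.055e-34 / (2 * 9.3000e-21)
= 1.055e-34 / 1.8600e-20
= 5.6720e-15 m

5.6720e-15


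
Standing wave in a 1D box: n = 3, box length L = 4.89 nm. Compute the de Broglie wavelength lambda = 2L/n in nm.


lambda = 2L / n
= 2 * 4.89 / 3
= 9.78 / 3
= 3.26 nm

3.26


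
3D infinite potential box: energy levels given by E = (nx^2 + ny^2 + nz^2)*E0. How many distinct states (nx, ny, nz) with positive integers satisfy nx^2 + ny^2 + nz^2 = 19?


Enumerate all (nx, ny, nz) with nx^2 + ny^2 + nz^2 = 19:
(1,3,3)
(3,1,3)
(3,3,1)
Total degeneracy = 3

3


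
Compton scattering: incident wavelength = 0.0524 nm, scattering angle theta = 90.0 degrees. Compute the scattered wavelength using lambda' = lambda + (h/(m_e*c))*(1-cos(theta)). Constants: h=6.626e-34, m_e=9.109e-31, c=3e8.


Compton wavelength: h/(m_e*c) = 2.4247e-12 m
d_lambda = 2.4247e-12 * (1 - cos(90.0 deg))
= 2.4247e-12 * 1.0
= 2.4247e-12 m = 0.002425 nm
lambda' = 0.0524 + 0.002425
= 0.054825 nm

0.054825


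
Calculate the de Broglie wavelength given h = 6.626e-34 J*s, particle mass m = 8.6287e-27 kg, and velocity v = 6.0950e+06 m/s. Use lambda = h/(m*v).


lambda = h / (m * v)
= 6.626e-34 / (8.6287e-27 * 6.0950e+06)
= 6.626e-34 / 5.2592e-20
= 1.2599e-14 m

1.2599e-14


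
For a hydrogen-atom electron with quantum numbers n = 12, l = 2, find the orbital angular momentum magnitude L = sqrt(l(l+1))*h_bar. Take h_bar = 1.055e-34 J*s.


L = sqrt(l*(l+1)) * h_bar
= sqrt(2 * 3) * 1.055e-34
= sqrt(6) * 1.055e-34
= 2.4495 * 1.055e-34
= 2.5842e-34 J*s

2.5842e-34


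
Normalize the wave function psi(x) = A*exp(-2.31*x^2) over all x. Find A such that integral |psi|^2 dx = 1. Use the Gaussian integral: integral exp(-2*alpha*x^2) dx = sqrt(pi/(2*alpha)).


integral |psi|^2 dx = A^2 * sqrt(pi/(2*alpha)) = 1
A^2 = sqrt(2*alpha/pi)
= sqrt(2 * 2.31 / pi)
= 1.21268
A = sqrt(1.21268)
= 1.1012

1.1012


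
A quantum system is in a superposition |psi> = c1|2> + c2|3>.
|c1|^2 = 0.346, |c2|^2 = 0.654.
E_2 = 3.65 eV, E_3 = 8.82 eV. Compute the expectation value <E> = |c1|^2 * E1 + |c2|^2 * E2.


<E> = |c1|^2 * E1 + |c2|^2 * E2
= 0.346 * 3.65 + 0.654 * 8.82
= 1.2629 + 5.7683
= 7.0312 eV

7.0312


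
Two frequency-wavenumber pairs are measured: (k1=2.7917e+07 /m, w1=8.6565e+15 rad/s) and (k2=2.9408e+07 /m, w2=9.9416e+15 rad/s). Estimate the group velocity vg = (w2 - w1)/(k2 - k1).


vg = (w2 - w1) / (k2 - k1)
= (9.9416e+15 - 8.6565e+15) / (2.9408e+07 - 2.7917e+07)
= 1.2851e+15 / 1.4910e+06
= 8.6190e+08 m/s

8.6190e+08


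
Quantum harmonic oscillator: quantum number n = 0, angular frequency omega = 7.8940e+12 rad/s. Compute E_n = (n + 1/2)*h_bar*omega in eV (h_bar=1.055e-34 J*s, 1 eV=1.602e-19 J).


E = (n + 1/2) * h_bar * omega
= (0 + 0.5) * 1.055e-34 * 7.8940e+12
= 0.5 * 8.3282e-22
= 4.1641e-22 J
= 0.0026 eV

0.0026


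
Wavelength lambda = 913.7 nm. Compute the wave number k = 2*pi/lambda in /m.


k = 2 * pi / lambda
= 6.2832 / (913.7e-9)
= 6.2832 / 9.1370e-07
= 6.8766e+06 /m

6.8766e+06


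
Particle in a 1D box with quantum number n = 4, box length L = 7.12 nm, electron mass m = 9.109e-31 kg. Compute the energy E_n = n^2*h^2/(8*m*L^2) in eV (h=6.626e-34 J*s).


E = n^2 * h^2 / (8 * m * L^2)
= 4^2 * (6.626e-34)^2 / (8 * 9.109e-31 * (7.12e-9)^2)
= 16 * 4.3904e-67 / (8 * 9.109e-31 * 5.0694e-17)
= 1.9015e-20 J
= 0.1187 eV

0.1187


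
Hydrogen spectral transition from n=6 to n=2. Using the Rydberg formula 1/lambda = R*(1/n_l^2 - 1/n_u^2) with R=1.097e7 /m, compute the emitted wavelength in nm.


1/lambda = R * (1/n_l^2 - 1/n_u^2)
= 1.097e7 * (1/2^2 - 1/6^2)
= 1.097e7 * (0.25 - 0.027778)
= 1.097e7 * 0.222222
= 2.4378e+06 /m
lambda = 1 / 2.4378e+06 = 410.2097 nm

410.2097


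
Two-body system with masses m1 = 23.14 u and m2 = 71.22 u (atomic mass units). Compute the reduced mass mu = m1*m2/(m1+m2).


mu = m1 * m2 / (m1 + m2)
= 23.14 * 71.22 / (23.14 + 71.22)
= 1648.0308 / 94.36
= 17.4654 u

17.4654


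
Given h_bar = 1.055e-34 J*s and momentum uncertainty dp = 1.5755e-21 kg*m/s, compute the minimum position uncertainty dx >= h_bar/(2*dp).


dx = h_bar / (2 * dp)
= 1.055e-34 / (2 * 1.5755e-21)
= 1.055e-34 / 3.1510e-21
= 3.3481e-14 m

3.3481e-14


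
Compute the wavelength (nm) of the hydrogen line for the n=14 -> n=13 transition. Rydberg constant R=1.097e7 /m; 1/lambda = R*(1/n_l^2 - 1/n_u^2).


1/lambda = R * (1/n_l^2 - 1/n_u^2)
= 1.097e7 * (1/13^2 - 1/14^2)
= 1.097e7 * (0.005917 - 0.005102)
= 1.097e7 * 0.000815
= 8.9419e+03 /m
lambda = 1 / 8.9419e+03 = 111833.6203 nm

111833.6203


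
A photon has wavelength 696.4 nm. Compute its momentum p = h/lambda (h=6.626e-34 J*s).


p = h / lambda
= 6.626e-34 / (696.4e-9)
= 6.626e-34 / 6.9640e-07
= 9.5146e-28 kg*m/s

9.5146e-28


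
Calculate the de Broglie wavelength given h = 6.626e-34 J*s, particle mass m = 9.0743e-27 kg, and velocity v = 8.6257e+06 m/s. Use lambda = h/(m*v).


lambda = h / (m * v)
= 6.626e-34 / (9.0743e-27 * 8.6257e+06)
= 6.626e-34 / 7.8272e-20
= 8.4653e-15 m

8.4653e-15


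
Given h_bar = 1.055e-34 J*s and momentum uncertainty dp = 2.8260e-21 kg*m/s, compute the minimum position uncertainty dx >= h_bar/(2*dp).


dx = h_bar / (2 * dp)
= 1.055e-34 / (2 * 2.8260e-21)
= 1.055e-34 / 5.6520e-21
= 1.8666e-14 m

1.8666e-14


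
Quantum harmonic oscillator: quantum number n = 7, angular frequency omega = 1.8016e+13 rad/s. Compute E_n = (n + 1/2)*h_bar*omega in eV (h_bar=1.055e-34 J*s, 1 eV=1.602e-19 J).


E = (n + 1/2) * h_bar * omega
= (7 + 0.5) * 1.055e-34 * 1.8016e+13
= 7.5 * 1.9007e-21
= 1.4255e-20 J
= 0.089 eV

0.089


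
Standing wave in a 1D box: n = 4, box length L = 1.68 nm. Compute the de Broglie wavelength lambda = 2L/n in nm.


lambda = 2L / n
= 2 * 1.68 / 4
= 3.36 / 4
= 0.84 nm

0.84


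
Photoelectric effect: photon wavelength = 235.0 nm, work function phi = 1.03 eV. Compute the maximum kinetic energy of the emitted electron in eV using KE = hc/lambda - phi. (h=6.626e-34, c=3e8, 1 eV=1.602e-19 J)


E_photon = hc / lambda
= (6.626e-34)(3e8) / (235.0e-9)
= 8.4587e-19 J
= 5.2801 eV
KE = E_photon - phi
= 5.2801 - 1.03
= 4.2501 eV

4.2501


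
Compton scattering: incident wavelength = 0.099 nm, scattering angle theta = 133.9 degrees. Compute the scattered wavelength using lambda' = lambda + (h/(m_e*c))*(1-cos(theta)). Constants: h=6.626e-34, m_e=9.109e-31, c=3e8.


Compton wavelength: h/(m_e*c) = 2.4247e-12 m
d_lambda = 2.4247e-12 * (1 - cos(133.9 deg))
= 2.4247e-12 * 1.693402
= 4.1060e-12 m = 0.004106 nm
lambda' = 0.099 + 0.004106
= 0.103106 nm

0.103106


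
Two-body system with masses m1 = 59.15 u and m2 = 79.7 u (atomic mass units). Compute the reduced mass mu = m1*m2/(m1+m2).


mu = m1 * m2 / (m1 + m2)
= 59.15 * 79.7 / (59.15 + 79.7)
= 4714.255 / 138.85
= 33.9521 u

33.9521


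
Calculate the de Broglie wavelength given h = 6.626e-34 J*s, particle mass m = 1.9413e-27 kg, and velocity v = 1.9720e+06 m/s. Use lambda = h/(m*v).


lambda = h / (m * v)
= 6.626e-34 / (1.9413e-27 * 1.9720e+06)
= 6.626e-34 / 3.8282e-21
= 1.7308e-13 m

1.7308e-13


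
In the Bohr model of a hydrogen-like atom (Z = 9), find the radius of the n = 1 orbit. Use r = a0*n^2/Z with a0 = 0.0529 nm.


r = a0 * n^2 / Z
= 0.0529 * 1^2 / 9
= 0.0529 * 1 / 9
= 0.0059 nm

0.0059


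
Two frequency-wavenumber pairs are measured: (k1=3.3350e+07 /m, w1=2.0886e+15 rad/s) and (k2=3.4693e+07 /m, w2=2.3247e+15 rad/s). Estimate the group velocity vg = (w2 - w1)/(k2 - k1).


vg = (w2 - w1) / (k2 - k1)
= (2.3247e+15 - 2.0886e+15) / (3.4693e+07 - 3.3350e+07)
= 2.3610e+14 / 1.3430e+06
= 1.7580e+08 m/s

1.7580e+08


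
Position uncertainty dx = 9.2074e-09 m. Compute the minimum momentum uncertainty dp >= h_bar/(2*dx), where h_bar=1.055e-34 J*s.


dp = h_bar / (2 * dx)
= 1.055e-34 / (2 * 9.2074e-09)
= 1.055e-34 / 1.8415e-08
= 5.7291e-27 kg*m/s

5.7291e-27


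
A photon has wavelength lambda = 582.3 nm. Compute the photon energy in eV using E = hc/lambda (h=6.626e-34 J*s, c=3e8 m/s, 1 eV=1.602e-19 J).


E = hc / lambda
= (6.626e-34)(3e8) / (582.3e-9)
= 1.9878e-25 / 5.8230e-07
= 3.4137e-19 J
Converting to eV: 3.4137e-19 / 1.602e-19
= 2.1309 eV

2.1309


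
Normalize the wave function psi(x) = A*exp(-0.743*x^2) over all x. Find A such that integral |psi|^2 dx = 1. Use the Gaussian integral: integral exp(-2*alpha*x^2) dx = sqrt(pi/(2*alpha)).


integral |psi|^2 dx = A^2 * sqrt(pi/(2*alpha)) = 1
A^2 = sqrt(2*alpha/pi)
= sqrt(2 * 0.743 / pi)
= 0.687756
A = sqrt(0.687756)
= 0.8293

0.8293


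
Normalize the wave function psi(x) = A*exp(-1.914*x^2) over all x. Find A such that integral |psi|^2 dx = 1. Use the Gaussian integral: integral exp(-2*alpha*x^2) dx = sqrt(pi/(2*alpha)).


integral |psi|^2 dx = A^2 * sqrt(pi/(2*alpha)) = 1
A^2 = sqrt(2*alpha/pi)
= sqrt(2 * 1.914 / pi)
= 1.103852
A = sqrt(1.103852)
= 1.0506

1.0506


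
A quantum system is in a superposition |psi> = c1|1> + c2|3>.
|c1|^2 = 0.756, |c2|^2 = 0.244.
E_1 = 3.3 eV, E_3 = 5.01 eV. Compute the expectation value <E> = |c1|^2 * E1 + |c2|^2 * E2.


<E> = |c1|^2 * E1 + |c2|^2 * E2
= 0.756 * 3.3 + 0.244 * 5.01
= 2.4948 + 1.2224
= 3.7172 eV

3.7172


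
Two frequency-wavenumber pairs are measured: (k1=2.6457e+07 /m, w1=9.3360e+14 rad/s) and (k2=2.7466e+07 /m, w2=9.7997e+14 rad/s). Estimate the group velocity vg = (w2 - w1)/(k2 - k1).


vg = (w2 - w1) / (k2 - k1)
= (9.7997e+14 - 9.3360e+14) / (2.7466e+07 - 2.6457e+07)
= 4.6370e+13 / 1.0090e+06
= 4.5956e+07 m/s

4.5956e+07


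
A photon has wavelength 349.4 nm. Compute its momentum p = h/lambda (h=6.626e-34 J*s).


p = h / lambda
= 6.626e-34 / (349.4e-9)
= 6.626e-34 / 3.4940e-07
= 1.8964e-27 kg*m/s

1.8964e-27


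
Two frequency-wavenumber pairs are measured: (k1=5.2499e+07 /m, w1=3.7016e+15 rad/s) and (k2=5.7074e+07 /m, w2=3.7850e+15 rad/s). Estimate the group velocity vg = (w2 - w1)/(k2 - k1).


vg = (w2 - w1) / (k2 - k1)
= (3.7850e+15 - 3.7016e+15) / (5.7074e+07 - 5.2499e+07)
= 8.3400e+13 / 4.5750e+06
= 1.8230e+07 m/s

1.8230e+07


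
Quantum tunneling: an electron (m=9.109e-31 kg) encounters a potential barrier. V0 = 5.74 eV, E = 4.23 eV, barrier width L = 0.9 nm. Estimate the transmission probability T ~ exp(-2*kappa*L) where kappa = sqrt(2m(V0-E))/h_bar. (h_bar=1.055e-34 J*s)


V0 - E = 1.51 eV = 2.4190e-19 J
kappa = sqrt(2 * m * (V0-E)) / h_bar
= sqrt(2 * 9.109e-31 * 2.4190e-19) / 1.055e-34
= 6.2924e+09 /m
2*kappa*L = 2 * 6.2924e+09 * 0.9e-9
= 11.3264
T = exp(-11.3264) = 1.205111e-05

1.205111e-05


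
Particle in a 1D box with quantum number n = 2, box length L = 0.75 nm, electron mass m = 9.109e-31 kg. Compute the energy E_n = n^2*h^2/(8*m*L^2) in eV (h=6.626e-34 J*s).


E = n^2 * h^2 / (8 * m * L^2)
= 2^2 * (6.626e-34)^2 / (8 * 9.109e-31 * (0.75e-9)^2)
= 4 * 4.3904e-67 / (8 * 9.109e-31 * 5.6250e-19)
= 4.2843e-19 J
= 2.6743 eV

2.6743


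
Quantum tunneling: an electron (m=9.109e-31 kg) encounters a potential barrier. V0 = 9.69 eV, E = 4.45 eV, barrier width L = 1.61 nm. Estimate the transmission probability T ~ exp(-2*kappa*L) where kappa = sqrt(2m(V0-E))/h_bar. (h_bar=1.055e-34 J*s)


V0 - E = 5.24 eV = 8.3945e-19 J
kappa = sqrt(2 * m * (V0-E)) / h_bar
= sqrt(2 * 9.109e-31 * 8.3945e-19) / 1.055e-34
= 1.1722e+10 /m
2*kappa*L = 2 * 1.1722e+10 * 1.61e-9
= 37.7442
T = exp(-37.7442) = 4.054019e-17

4.054019e-17


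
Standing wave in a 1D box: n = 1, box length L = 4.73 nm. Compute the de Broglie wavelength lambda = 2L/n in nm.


lambda = 2L / n
= 2 * 4.73 / 1
= 9.46 / 1
= 9.46 nm

9.46


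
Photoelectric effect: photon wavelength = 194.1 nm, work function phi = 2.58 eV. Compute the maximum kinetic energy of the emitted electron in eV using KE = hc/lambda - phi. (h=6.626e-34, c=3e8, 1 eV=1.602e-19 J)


E_photon = hc / lambda
= (6.626e-34)(3e8) / (194.1e-9)
= 1.0241e-18 J
= 6.3927 eV
KE = E_photon - phi
= 6.3927 - 2.58
= 3.8127 eV

3.8127


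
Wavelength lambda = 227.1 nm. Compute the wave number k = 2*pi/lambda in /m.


k = 2 * pi / lambda
= 6.2832 / (227.1e-9)
= 6.2832 / 2.2710e-07
= 2.7667e+07 /m

2.7667e+07


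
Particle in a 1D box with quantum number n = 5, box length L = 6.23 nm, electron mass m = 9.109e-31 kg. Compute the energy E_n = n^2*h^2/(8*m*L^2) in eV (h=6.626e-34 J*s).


E = n^2 * h^2 / (8 * m * L^2)
= 5^2 * (6.626e-34)^2 / (8 * 9.109e-31 * (6.23e-9)^2)
= 25 * 4.3904e-67 / (8 * 9.109e-31 * 3.8813e-17)
= 3.8807e-20 J
= 0.2422 eV

0.2422


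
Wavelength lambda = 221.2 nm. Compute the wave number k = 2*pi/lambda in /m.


k = 2 * pi / lambda
= 6.2832 / (221.2e-9)
= 6.2832 / 2.2120e-07
= 2.8405e+07 /m

2.8405e+07


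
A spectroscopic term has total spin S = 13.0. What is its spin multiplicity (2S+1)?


Spin multiplicity = 2S + 1
= 2 * 13.0 + 1
= 26.0 + 1
= 27

27


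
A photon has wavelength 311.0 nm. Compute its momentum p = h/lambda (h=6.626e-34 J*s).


p = h / lambda
= 6.626e-34 / (311.0e-9)
= 6.626e-34 / 3.1100e-07
= 2.1305e-27 kg*m/s

2.1305e-27


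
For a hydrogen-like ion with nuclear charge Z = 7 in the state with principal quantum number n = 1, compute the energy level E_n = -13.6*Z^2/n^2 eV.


E_n = -13.6 * Z^2 / n^2
= -13.6 * 7^2 / 1^2
= -13.6 * 49 / 1
= -666.4 eV

-666.4


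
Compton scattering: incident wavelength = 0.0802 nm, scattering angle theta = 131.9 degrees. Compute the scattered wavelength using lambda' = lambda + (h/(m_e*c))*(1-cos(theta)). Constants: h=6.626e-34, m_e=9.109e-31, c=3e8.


Compton wavelength: h/(m_e*c) = 2.4247e-12 m
d_lambda = 2.4247e-12 * (1 - cos(131.9 deg))
= 2.4247e-12 * 1.667833
= 4.0440e-12 m = 0.004044 nm
lambda' = 0.0802 + 0.004044
= 0.084244 nm

0.084244


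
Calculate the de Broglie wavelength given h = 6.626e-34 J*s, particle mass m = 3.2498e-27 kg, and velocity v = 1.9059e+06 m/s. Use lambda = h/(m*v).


lambda = h / (m * v)
= 6.626e-34 / (3.2498e-27 * 1.9059e+06)
= 6.626e-34 / 6.1938e-21
= 1.0698e-13 m

1.0698e-13


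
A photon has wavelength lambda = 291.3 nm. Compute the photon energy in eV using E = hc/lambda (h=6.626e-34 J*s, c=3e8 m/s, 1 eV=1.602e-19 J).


E = hc / lambda
= (6.626e-34)(3e8) / (291.3e-9)
= 1.9878e-25 / 2.9130e-07
= 6.8239e-19 J
Converting to eV: 6.8239e-19 / 1.602e-19
= 4.2596 eV

4.2596


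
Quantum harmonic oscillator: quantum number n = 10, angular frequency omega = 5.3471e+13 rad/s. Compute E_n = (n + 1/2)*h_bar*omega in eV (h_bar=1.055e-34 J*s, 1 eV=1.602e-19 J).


E = (n + 1/2) * h_bar * omega
= (10 + 0.5) * 1.055e-34 * 5.3471e+13
= 10.5 * 5.6412e-21
= 5.9233e-20 J
= 0.3697 eV

0.3697


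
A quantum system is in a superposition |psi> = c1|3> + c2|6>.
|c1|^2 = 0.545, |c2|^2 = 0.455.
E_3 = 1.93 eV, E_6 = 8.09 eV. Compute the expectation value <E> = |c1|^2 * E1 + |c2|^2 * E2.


<E> = |c1|^2 * E1 + |c2|^2 * E2
= 0.545 * 1.93 + 0.455 * 8.09
= 1.0518 + 3.681
= 4.7328 eV

4.7328


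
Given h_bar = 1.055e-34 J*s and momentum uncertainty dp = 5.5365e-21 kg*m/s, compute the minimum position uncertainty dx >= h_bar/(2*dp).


dx = h_bar / (2 * dp)
= 1.055e-34 / (2 * 5.5365e-21)
= 1.055e-34 / 1.1073e-20
= 9.5277e-15 m

9.5277e-15


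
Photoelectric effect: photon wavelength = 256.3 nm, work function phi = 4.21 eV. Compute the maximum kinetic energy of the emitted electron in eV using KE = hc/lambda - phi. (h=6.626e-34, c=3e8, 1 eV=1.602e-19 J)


E_photon = hc / lambda
= (6.626e-34)(3e8) / (256.3e-9)
= 7.7558e-19 J
= 4.8413 eV
KE = E_photon - phi
= 4.8413 - 4.21
= 0.6313 eV

0.6313


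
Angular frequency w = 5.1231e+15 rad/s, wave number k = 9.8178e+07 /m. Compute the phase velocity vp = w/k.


vp = w / k
= 5.1231e+15 / 9.8178e+07
= 5.2182e+07 m/s

5.2182e+07


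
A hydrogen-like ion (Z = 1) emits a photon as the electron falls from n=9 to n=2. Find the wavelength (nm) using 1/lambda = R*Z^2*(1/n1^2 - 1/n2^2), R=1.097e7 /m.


1/lambda = R * Z^2 * (1/n1^2 - 1/n2^2)
= 1.097e7 * 1^2 * (1/2^2 - 1/9^2)
= 1.097e7 * 1 * (0.25 - 0.012346)
= 2.6071e+06 /m
lambda = 1 / 2.6071e+06
= 383.5727 nm

383.5727


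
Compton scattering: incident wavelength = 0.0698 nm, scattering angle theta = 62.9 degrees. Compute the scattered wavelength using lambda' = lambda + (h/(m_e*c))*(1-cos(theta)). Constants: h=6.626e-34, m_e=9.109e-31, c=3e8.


Compton wavelength: h/(m_e*c) = 2.4247e-12 m
d_lambda = 2.4247e-12 * (1 - cos(62.9 deg))
= 2.4247e-12 * 0.544455
= 1.3201e-12 m = 0.00132 nm
lambda' = 0.0698 + 0.00132
= 0.07112 nm

0.07112


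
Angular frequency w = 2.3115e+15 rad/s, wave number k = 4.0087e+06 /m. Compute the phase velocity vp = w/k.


vp = w / k
= 2.3115e+15 / 4.0087e+06
= 5.7662e+08 m/s

5.7662e+08


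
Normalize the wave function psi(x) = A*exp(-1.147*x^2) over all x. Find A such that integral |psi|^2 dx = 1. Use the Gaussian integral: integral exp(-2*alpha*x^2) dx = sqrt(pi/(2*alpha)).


integral |psi|^2 dx = A^2 * sqrt(pi/(2*alpha)) = 1
A^2 = sqrt(2*alpha/pi)
= sqrt(2 * 1.147 / pi)
= 0.854519
A = sqrt(0.854519)
= 0.9244

0.9244


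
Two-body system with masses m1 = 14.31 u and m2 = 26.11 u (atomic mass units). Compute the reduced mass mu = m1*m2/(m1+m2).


mu = m1 * m2 / (m1 + m2)
= 14.31 * 26.11 / (14.31 + 26.11)
= 373.6341 / 40.42
= 9.2438 u

9.2438


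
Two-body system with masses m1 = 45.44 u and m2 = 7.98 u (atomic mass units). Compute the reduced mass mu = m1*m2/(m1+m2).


mu = m1 * m2 / (m1 + m2)
= 45.44 * 7.98 / (45.44 + 7.98)
= 362.6112 / 53.42
= 6.7879 u

6.7879


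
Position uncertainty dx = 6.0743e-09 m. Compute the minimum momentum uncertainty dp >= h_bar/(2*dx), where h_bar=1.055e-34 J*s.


dp = h_bar / (2 * dx)
= 1.055e-34 / (2 * 6.0743e-09)
= 1.055e-34 / 1.2149e-08
= 8.6841e-27 kg*m/s

8.6841e-27


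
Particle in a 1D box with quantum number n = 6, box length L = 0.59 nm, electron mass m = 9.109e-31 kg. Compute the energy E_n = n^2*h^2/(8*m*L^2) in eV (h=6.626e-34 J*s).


E = n^2 * h^2 / (8 * m * L^2)
= 6^2 * (6.626e-34)^2 / (8 * 9.109e-31 * (0.59e-9)^2)
= 36 * 4.3904e-67 / (8 * 9.109e-31 * 3.4810e-19)
= 6.2308e-18 J
= 38.8936 eV

38.8936


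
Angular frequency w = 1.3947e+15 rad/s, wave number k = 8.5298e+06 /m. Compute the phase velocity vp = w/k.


vp = w / k
= 1.3947e+15 / 8.5298e+06
= 1.6351e+08 m/s

1.6351e+08


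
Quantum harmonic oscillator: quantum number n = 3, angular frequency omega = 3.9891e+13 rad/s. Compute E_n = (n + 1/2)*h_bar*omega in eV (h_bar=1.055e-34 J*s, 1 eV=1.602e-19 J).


E = (n + 1/2) * h_bar * omega
= (3 + 0.5) * 1.055e-34 * 3.9891e+13
= 3.5 * 4.2085e-21
= 1.4730e-20 J
= 0.0919 eV

0.0919


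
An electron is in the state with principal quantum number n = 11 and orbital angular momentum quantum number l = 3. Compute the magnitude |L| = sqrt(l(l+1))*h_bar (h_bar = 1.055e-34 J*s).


L = sqrt(l*(l+1)) * h_bar
= sqrt(3 * 4) * 1.055e-34
= sqrt(12) * 1.055e-34
= 3.4641 * 1.055e-34
= 3.6546e-34 J*s

3.6546e-34


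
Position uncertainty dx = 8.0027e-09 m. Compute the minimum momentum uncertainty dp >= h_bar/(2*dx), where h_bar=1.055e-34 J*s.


dp = h_bar / (2 * dx)
= 1.055e-34 / (2 * 8.0027e-09)
= 1.055e-34 / 1.6005e-08
= 6.5915e-27 kg*m/s

6.5915e-27


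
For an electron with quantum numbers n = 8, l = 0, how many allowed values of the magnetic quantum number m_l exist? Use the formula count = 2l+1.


m_l ranges from -l to +l in integer steps
So m_l goes from -0 to +0
Count = 2l + 1 = 2*0 + 1
= 1

1


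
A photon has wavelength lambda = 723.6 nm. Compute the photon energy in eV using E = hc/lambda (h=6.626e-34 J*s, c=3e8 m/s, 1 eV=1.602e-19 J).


E = hc / lambda
= (6.626e-34)(3e8) / (723.6e-9)
= 1.9878e-25 / 7.2360e-07
= 2.7471e-19 J
Converting to eV: 2.7471e-19 / 1.602e-19
= 1.7148 eV

1.7148


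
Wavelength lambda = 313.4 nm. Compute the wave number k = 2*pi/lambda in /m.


k = 2 * pi / lambda
= 6.2832 / (313.4e-9)
= 6.2832 / 3.1340e-07
= 2.0048e+07 /m

2.0048e+07


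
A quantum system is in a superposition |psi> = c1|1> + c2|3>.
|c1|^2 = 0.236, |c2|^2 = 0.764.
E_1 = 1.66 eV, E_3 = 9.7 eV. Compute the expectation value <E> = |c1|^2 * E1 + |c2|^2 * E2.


<E> = |c1|^2 * E1 + |c2|^2 * E2
= 0.236 * 1.66 + 0.764 * 9.7
= 0.3918 + 7.4108
= 7.8026 eV

7.8026


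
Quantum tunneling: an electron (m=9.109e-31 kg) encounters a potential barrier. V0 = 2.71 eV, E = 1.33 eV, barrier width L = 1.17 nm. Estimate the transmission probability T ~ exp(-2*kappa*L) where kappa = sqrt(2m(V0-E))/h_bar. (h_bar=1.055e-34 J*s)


V0 - E = 1.38 eV = 2.2108e-19 J
kappa = sqrt(2 * m * (V0-E)) / h_bar
= sqrt(2 * 9.109e-31 * 2.2108e-19) / 1.055e-34
= 6.0155e+09 /m
2*kappa*L = 2 * 6.0155e+09 * 1.17e-9
= 14.0762
T = exp(-14.0762) = 7.705422e-07

7.705422e-07


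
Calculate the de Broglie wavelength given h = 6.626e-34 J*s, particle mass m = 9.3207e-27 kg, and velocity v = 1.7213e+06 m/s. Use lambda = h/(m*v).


lambda = h / (m * v)
= 6.626e-34 / (9.3207e-27 * 1.7213e+06)
= 6.626e-34 / 1.6044e-20
= 4.1300e-14 m

4.1300e-14


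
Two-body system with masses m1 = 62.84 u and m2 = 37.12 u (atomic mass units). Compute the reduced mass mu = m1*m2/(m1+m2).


mu = m1 * m2 / (m1 + m2)
= 62.84 * 37.12 / (62.84 + 37.12)
= 2332.6208 / 99.96
= 23.3355 u

23.3355


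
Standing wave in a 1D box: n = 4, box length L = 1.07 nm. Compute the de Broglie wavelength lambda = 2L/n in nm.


lambda = 2L / n
= 2 * 1.07 / 4
= 2.14 / 4
= 0.535 nm

0.535


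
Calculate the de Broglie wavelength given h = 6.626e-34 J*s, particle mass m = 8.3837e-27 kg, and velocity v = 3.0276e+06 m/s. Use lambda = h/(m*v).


lambda = h / (m * v)
= 6.626e-34 / (8.3837e-27 * 3.0276e+06)
= 6.626e-34 / 2.5382e-20
= 2.6105e-14 m

2.6105e-14


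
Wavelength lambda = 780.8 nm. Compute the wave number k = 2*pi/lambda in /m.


k = 2 * pi / lambda
= 6.2832 / (780.8e-9)
= 6.2832 / 7.8080e-07
= 8.0471e+06 /m

8.0471e+06


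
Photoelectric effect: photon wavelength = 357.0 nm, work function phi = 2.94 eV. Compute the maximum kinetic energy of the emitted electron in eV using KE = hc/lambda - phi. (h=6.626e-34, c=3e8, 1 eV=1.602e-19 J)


E_photon = hc / lambda
= (6.626e-34)(3e8) / (357.0e-9)
= 5.5681e-19 J
= 3.4757 eV
KE = E_photon - phi
= 3.4757 - 2.94
= 0.5357 eV

0.5357


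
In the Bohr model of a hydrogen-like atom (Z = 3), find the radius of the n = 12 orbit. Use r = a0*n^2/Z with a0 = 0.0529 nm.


r = a0 * n^2 / Z
= 0.0529 * 12^2 / 3
= 0.0529 * 144 / 3
= 2.5392 nm

2.5392


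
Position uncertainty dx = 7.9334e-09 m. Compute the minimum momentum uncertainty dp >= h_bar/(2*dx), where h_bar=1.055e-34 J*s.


dp = h_bar / (2 * dx)
= 1.055e-34 / (2 * 7.9334e-09)
= 1.055e-34 / 1.5867e-08
= 6.6491e-27 kg*m/s

6.6491e-27


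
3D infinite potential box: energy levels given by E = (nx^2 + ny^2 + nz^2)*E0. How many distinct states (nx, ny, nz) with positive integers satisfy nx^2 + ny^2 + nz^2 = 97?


Enumerate all (nx, ny, nz) with nx^2 + ny^2 + nz^2 = 97:
(5,6,6)
(6,5,6)
(6,6,5)
Total degeneracy = 3

3


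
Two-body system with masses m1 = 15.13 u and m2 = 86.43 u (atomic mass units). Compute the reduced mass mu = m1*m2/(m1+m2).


mu = m1 * m2 / (m1 + m2)
= 15.13 * 86.43 / (15.13 + 86.43)
= 1307.6859 / 101.56
= 12.876 u

12.876


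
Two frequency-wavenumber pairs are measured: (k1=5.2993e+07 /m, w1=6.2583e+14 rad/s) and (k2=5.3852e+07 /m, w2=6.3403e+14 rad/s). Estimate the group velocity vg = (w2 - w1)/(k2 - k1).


vg = (w2 - w1) / (k2 - k1)
= (6.3403e+14 - 6.2583e+14) / (5.3852e+07 - 5.2993e+07)
= 8.2000e+12 / 8.5900e+05
= 9.5460e+06 m/s

9.5460e+06


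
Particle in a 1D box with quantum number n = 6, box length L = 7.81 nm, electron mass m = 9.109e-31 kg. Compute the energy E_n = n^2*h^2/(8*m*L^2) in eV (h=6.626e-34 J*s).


E = n^2 * h^2 / (8 * m * L^2)
= 6^2 * (6.626e-34)^2 / (8 * 9.109e-31 * (7.81e-9)^2)
= 36 * 4.3904e-67 / (8 * 9.109e-31 * 6.0996e-17)
= 3.5558e-20 J
= 0.222 eV

0.222


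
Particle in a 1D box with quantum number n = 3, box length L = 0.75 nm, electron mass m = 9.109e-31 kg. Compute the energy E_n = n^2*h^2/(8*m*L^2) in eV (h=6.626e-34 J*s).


E = n^2 * h^2 / (8 * m * L^2)
= 3^2 * (6.626e-34)^2 / (8 * 9.109e-31 * (0.75e-9)^2)
= 9 * 4.3904e-67 / (8 * 9.109e-31 * 5.6250e-19)
= 9.6397e-19 J
= 6.0173 eV

6.0173


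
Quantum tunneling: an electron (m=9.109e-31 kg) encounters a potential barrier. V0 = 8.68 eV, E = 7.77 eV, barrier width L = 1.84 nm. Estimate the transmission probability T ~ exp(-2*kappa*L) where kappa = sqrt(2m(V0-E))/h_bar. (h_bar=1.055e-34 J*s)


V0 - E = 0.91 eV = 1.4578e-19 J
kappa = sqrt(2 * m * (V0-E)) / h_bar
= sqrt(2 * 9.109e-31 * 1.4578e-19) / 1.055e-34
= 4.8848e+09 /m
2*kappa*L = 2 * 4.8848e+09 * 1.84e-9
= 17.9762
T = exp(-17.9762) = 1.559695e-08

1.559695e-08


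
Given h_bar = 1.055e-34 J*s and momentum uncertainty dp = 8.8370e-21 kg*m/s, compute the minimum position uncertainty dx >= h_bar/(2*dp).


dx = h_bar / (2 * dp)
= 1.055e-34 / (2 * 8.8370e-21)
= 1.055e-34 / 1.7674e-20
= 5.9692e-15 m

5.9692e-15


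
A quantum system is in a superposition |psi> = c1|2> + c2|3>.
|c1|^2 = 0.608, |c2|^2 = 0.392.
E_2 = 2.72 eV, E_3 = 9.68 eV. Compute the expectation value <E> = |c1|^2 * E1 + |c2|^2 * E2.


<E> = |c1|^2 * E1 + |c2|^2 * E2
= 0.608 * 2.72 + 0.392 * 9.68
= 1.6538 + 3.7946
= 5.4483 eV

5.4483


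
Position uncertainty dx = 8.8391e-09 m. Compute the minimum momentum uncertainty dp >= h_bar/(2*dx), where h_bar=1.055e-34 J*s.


dp = h_bar / (2 * dx)
= 1.055e-34 / (2 * 8.8391e-09)
= 1.055e-34 / 1.7678e-08
= 5.9678e-27 kg*m/s

5.9678e-27


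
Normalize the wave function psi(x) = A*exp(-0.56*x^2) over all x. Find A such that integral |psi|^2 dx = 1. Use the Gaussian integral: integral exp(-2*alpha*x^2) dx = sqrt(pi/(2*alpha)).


integral |psi|^2 dx = A^2 * sqrt(pi/(2*alpha)) = 1
A^2 = sqrt(2*alpha/pi)
= sqrt(2 * 0.56 / pi)
= 0.597082
A = sqrt(0.597082)
= 0.7727

0.7727


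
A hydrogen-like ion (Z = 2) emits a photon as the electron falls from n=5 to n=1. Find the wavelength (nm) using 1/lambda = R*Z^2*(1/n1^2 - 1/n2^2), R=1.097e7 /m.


1/lambda = R * Z^2 * (1/n1^2 - 1/n2^2)
= 1.097e7 * 2^2 * (1/1^2 - 1/5^2)
= 1.097e7 * 4 * (1.0 - 0.04)
= 4.2125e+07 /m
lambda = 1 / 4.2125e+07
= 23.739 nm

23.739


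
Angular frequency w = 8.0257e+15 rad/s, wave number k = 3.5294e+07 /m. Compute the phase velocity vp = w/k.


vp = w / k
= 8.0257e+15 / 3.5294e+07
= 2.2740e+08 m/s

2.2740e+08


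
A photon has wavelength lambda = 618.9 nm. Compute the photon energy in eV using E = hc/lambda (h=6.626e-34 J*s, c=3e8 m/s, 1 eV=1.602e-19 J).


E = hc / lambda
= (6.626e-34)(3e8) / (618.9e-9)
= 1.9878e-25 / 6.1890e-07
= 3.2118e-19 J
Converting to eV: 3.2118e-19 / 1.602e-19
= 2.0049 eV

2.0049


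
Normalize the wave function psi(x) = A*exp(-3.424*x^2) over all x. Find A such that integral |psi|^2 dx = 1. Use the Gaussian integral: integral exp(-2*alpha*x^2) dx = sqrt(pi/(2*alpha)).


integral |psi|^2 dx = A^2 * sqrt(pi/(2*alpha)) = 1
A^2 = sqrt(2*alpha/pi)
= sqrt(2 * 3.424 / pi)
= 1.47641
A = sqrt(1.47641)
= 1.2151

1.2151


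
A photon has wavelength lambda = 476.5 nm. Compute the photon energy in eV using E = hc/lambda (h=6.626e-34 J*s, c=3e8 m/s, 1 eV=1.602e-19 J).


E = hc / lambda
= (6.626e-34)(3e8) / (476.5e-9)
= 1.9878e-25 / 4.7650e-07
= 4.1717e-19 J
Converting to eV: 4.1717e-19 / 1.602e-19
= 2.604 eV

2.604


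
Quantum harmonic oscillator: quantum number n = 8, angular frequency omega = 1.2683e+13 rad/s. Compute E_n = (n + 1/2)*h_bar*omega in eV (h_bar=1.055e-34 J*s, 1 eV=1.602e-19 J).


E = (n + 1/2) * h_bar * omega
= (8 + 0.5) * 1.055e-34 * 1.2683e+13
= 8.5 * 1.3381e-21
= 1.1373e-20 J
= 0.071 eV

0.071


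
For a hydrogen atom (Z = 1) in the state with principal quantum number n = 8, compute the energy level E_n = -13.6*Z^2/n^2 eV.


E_n = -13.6 * Z^2 / n^2
= -13.6 * 1^2 / 8^2
= -13.6 * 1 / 64
= -0.2125 eV

-0.2125


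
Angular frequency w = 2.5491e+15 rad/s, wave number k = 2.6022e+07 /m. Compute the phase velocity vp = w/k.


vp = w / k
= 2.5491e+15 / 2.6022e+07
= 9.7959e+07 m/s

9.7959e+07


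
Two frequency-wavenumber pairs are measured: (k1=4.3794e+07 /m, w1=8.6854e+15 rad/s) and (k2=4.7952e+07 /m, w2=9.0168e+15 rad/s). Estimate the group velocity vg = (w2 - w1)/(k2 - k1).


vg = (w2 - w1) / (k2 - k1)
= (9.0168e+15 - 8.6854e+15) / (4.7952e+07 - 4.3794e+07)
= 3.3140e+14 / 4.1580e+06
= 7.9702e+07 m/s

7.9702e+07


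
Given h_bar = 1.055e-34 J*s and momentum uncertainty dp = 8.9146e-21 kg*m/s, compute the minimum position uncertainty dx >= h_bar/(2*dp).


dx = h_bar / (2 * dp)
= 1.055e-34 / (2 * 8.9146e-21)
= 1.055e-34 / 1.7829e-20
= 5.9173e-15 m

5.9173e-15


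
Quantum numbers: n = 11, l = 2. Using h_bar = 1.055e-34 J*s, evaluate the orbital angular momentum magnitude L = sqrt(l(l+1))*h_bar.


L = sqrt(l*(l+1)) * h_bar
= sqrt(2 * 3) * 1.055e-34
= sqrt(6) * 1.055e-34
= 2.4495 * 1.055e-34
= 2.5842e-34 J*s

2.5842e-34


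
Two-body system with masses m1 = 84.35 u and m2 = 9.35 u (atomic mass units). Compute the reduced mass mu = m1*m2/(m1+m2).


mu = m1 * m2 / (m1 + m2)
= 84.35 * 9.35 / (84.35 + 9.35)
= 788.6725 / 93.7
= 8.417 u

8.417


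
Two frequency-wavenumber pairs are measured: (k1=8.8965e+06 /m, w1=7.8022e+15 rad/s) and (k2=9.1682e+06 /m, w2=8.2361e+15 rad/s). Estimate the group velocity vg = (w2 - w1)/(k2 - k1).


vg = (w2 - w1) / (k2 - k1)
= (8.2361e+15 - 7.8022e+15) / (9.1682e+06 - 8.8965e+06)
= 4.3390e+14 / 2.7170e+05
= 1.5970e+09 m/s

1.5970e+09


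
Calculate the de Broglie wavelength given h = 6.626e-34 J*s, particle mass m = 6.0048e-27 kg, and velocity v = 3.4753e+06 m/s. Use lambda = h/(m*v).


lambda = h / (m * v)
= 6.626e-34 / (6.0048e-27 * 3.4753e+06)
= 6.626e-34 / 2.0868e-20
= 3.1751e-14 m

3.1751e-14


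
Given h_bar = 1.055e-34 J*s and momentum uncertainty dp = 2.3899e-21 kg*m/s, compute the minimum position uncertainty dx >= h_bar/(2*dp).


dx = h_bar / (2 * dp)
= 1.055e-34 / (2 * 2.3899e-21)
= 1.055e-34 / 4.7798e-21
= 2.2072e-14 m

2.2072e-14


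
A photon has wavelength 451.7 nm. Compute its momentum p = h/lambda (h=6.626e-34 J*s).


p = h / lambda
= 6.626e-34 / (451.7e-9)
= 6.626e-34 / 4.5170e-07
= 1.4669e-27 kg*m/s

1.4669e-27


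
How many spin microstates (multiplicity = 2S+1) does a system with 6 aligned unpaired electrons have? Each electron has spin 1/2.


Total spin S = N * (1/2) = 6 * 0.5 = 3.0
Spin multiplicity = 2S + 1
= 2 * 3.0 + 1
= 7

7


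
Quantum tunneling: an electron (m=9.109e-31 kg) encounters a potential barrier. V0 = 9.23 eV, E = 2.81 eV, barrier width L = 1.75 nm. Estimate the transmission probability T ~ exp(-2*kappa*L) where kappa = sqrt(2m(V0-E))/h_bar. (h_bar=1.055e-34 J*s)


V0 - E = 6.42 eV = 1.0285e-18 J
kappa = sqrt(2 * m * (V0-E)) / h_bar
= sqrt(2 * 9.109e-31 * 1.0285e-18) / 1.055e-34
= 1.2975e+10 /m
2*kappa*L = 2 * 1.2975e+10 * 1.75e-9
= 45.4114
T = exp(-45.4114) = 1.897091e-20

1.897091e-20


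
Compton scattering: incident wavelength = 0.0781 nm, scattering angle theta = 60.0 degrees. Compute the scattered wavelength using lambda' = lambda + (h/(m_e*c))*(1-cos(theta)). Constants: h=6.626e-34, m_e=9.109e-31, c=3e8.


Compton wavelength: h/(m_e*c) = 2.4247e-12 m
d_lambda = 2.4247e-12 * (1 - cos(60.0 deg))
= 2.4247e-12 * 0.5
= 1.2124e-12 m = 0.001212 nm
lambda' = 0.0781 + 0.001212
= 0.079312 nm

0.079312


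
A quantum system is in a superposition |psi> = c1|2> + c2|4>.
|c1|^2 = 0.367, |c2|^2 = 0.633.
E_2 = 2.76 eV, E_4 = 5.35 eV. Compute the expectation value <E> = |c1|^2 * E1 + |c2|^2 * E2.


<E> = |c1|^2 * E1 + |c2|^2 * E2
= 0.367 * 2.76 + 0.633 * 5.35
= 1.0129 + 3.3865
= 4.3995 eV

4.3995


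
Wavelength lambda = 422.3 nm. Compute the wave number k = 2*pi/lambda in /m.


k = 2 * pi / lambda
= 6.2832 / (422.3e-9)
= 6.2832 / 4.2230e-07
= 1.4878e+07 /m

1.4878e+07


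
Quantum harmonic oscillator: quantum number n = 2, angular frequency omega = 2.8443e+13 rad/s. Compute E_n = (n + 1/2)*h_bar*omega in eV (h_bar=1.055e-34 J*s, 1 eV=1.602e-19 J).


E = (n + 1/2) * h_bar * omega
= (2 + 0.5) * 1.055e-34 * 2.8443e+13
= 2.5 * 3.0007e-21
= 7.5018e-21 J
= 0.0468 eV

0.0468


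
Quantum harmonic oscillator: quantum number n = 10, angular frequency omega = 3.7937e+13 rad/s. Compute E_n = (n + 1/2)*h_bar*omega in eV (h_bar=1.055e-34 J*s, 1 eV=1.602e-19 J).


E = (n + 1/2) * h_bar * omega
= (10 + 0.5) * 1.055e-34 * 3.7937e+13
= 10.5 * 4.0024e-21
= 4.2025e-20 J
= 0.2623 eV

0.2623


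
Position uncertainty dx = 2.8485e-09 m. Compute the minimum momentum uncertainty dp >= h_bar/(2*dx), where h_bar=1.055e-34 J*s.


dp = h_bar / (2 * dx)
= 1.055e-34 / (2 * 2.8485e-09)
= 1.055e-34 / 5.6970e-09
= 1.8519e-26 kg*m/s

1.8519e-26


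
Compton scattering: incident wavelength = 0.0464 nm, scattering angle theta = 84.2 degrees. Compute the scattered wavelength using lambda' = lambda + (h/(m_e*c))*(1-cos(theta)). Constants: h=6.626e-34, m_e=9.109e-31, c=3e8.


Compton wavelength: h/(m_e*c) = 2.4247e-12 m
d_lambda = 2.4247e-12 * (1 - cos(84.2 deg))
= 2.4247e-12 * 0.898944
= 2.1797e-12 m = 0.00218 nm
lambda' = 0.0464 + 0.00218
= 0.04858 nm

0.04858


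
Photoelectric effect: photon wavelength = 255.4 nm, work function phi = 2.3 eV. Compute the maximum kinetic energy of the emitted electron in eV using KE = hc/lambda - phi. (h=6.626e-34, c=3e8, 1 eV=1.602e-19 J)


E_photon = hc / lambda
= (6.626e-34)(3e8) / (255.4e-9)
= 7.7831e-19 J
= 4.8584 eV
KE = E_photon - phi
= 4.8584 - 2.3
= 2.5584 eV

2.5584


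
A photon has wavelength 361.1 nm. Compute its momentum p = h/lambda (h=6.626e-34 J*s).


p = h / lambda
= 6.626e-34 / (361.1e-9)
= 6.626e-34 / 3.6110e-07
= 1.8349e-27 kg*m/s

1.8349e-27


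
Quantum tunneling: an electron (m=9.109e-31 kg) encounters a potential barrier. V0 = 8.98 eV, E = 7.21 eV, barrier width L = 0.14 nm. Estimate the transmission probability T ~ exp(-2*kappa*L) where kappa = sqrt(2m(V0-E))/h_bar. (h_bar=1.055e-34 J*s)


V0 - E = 1.77 eV = 2.8355e-19 J
kappa = sqrt(2 * m * (V0-E)) / h_bar
= sqrt(2 * 9.109e-31 * 2.8355e-19) / 1.055e-34
= 6.8126e+09 /m
2*kappa*L = 2 * 6.8126e+09 * 0.14e-9
= 1.9075
T = exp(-1.9075) = 1.484450e-01

1.484450e-01


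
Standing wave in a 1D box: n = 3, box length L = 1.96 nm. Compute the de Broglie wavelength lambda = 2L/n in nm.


lambda = 2L / n
= 2 * 1.96 / 3
= 3.92 / 3
= 1.3067 nm

1.3067


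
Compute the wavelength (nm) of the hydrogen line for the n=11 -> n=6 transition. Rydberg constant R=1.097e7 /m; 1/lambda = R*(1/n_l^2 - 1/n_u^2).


1/lambda = R * (1/n_l^2 - 1/n_u^2)
= 1.097e7 * (1/6^2 - 1/11^2)
= 1.097e7 * (0.027778 - 0.008264)
= 1.097e7 * 0.019513
= 2.1406e+05 /m
lambda = 1 / 2.1406e+05 = 4671.5642 nm

4671.5642


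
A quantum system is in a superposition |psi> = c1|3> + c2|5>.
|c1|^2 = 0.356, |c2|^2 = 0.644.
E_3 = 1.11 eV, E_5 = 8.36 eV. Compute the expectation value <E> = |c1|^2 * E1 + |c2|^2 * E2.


<E> = |c1|^2 * E1 + |c2|^2 * E2
= 0.356 * 1.11 + 0.644 * 8.36
= 0.3952 + 5.3838
= 5.779 eV

5.779


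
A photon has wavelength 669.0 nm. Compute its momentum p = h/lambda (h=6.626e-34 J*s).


p = h / lambda
= 6.626e-34 / (669.0e-9)
= 6.626e-34 / 6.6900e-07
= 9.9043e-28 kg*m/s

9.9043e-28


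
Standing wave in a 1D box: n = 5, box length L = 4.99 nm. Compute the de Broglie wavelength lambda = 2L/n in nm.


lambda = 2L / n
= 2 * 4.99 / 5
= 9.98 / 5
= 1.996 nm

1.996


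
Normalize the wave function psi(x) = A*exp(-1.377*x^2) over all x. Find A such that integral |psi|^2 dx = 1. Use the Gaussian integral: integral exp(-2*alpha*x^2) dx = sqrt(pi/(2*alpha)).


integral |psi|^2 dx = A^2 * sqrt(pi/(2*alpha)) = 1
A^2 = sqrt(2*alpha/pi)
= sqrt(2 * 1.377 / pi)
= 0.936283
A = sqrt(0.936283)
= 0.9676

0.9676


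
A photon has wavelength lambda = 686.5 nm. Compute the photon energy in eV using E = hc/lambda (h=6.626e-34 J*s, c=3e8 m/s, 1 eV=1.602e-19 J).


E = hc / lambda
= (6.626e-34)(3e8) / (686.5e-9)
= 1.9878e-25 / 6.8650e-07
= 2.8956e-19 J
Converting to eV: 2.8956e-19 / 1.602e-19
= 1.8075 eV

1.8075


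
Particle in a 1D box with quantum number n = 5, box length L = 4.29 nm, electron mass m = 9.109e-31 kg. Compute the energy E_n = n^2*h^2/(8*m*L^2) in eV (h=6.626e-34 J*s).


E = n^2 * h^2 / (8 * m * L^2)
= 5^2 * (6.626e-34)^2 / (8 * 9.109e-31 * (4.29e-9)^2)
= 25 * 4.3904e-67 / (8 * 9.109e-31 * 1.8404e-17)
= 8.1840e-20 J
= 0.5109 eV

0.5109


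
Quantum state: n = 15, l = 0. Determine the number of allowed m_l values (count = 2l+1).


m_l ranges from -l to +l in integer steps
So m_l goes from -0 to +0
Count = 2l + 1 = 2*0 + 1
= 1

1


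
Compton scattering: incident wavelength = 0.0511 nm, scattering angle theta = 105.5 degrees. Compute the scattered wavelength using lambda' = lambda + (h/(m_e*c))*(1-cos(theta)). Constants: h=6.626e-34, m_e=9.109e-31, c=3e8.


Compton wavelength: h/(m_e*c) = 2.4247e-12 m
d_lambda = 2.4247e-12 * (1 - cos(105.5 deg))
= 2.4247e-12 * 1.267238
= 3.0727e-12 m = 0.003073 nm
lambda' = 0.0511 + 0.003073
= 0.054173 nm

0.054173


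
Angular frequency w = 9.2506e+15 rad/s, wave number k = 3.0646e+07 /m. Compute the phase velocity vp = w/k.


vp = w / k
= 9.2506e+15 / 3.0646e+07
= 3.0185e+08 m/s

3.0185e+08


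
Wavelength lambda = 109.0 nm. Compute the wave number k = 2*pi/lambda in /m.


k = 2 * pi / lambda
= 6.2832 / (109.0e-9)
= 6.2832 / 1.0900e-07
= 5.7644e+07 /m

5.7644e+07


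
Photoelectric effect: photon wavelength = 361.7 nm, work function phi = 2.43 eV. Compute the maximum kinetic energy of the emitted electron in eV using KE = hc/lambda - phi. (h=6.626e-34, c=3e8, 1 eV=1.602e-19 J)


E_photon = hc / lambda
= (6.626e-34)(3e8) / (361.7e-9)
= 5.4957e-19 J
= 3.4305 eV
KE = E_photon - phi
= 3.4305 - 2.43
= 1.0005 eV

1.0005


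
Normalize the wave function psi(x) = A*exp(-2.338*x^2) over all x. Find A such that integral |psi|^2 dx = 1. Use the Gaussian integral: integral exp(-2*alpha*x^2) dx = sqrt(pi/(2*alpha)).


integral |psi|^2 dx = A^2 * sqrt(pi/(2*alpha)) = 1
A^2 = sqrt(2*alpha/pi)
= sqrt(2 * 2.338 / pi)
= 1.220007
A = sqrt(1.220007)
= 1.1045

1.1045


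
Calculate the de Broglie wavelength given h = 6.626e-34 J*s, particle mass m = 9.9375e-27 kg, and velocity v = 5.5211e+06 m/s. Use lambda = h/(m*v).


lambda = h / (m * v)
= 6.626e-34 / (9.9375e-27 * 5.5211e+06)
= 6.626e-34 / 5.4866e-20
= 1.2077e-14 m

1.2077e-14


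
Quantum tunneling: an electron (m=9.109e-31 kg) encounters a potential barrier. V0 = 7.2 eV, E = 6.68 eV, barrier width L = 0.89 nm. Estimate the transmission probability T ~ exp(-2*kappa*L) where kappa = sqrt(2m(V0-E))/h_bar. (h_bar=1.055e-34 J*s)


V0 - E = 0.52 eV = 8.3304e-20 J
kappa = sqrt(2 * m * (V0-E)) / h_bar
= sqrt(2 * 9.109e-31 * 8.3304e-20) / 1.055e-34
= 3.6926e+09 /m
2*kappa*L = 2 * 3.6926e+09 * 0.89e-9
= 6.5728
T = exp(-6.5728) = 1.397869e-03

1.397869e-03


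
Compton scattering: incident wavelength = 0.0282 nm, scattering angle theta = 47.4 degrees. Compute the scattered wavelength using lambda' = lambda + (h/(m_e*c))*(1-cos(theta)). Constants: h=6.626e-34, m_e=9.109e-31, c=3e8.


Compton wavelength: h/(m_e*c) = 2.4247e-12 m
d_lambda = 2.4247e-12 * (1 - cos(47.4 deg))
= 2.4247e-12 * 0.323124
= 7.8348e-13 m = 0.000783 nm
lambda' = 0.0282 + 0.000783
= 0.028983 nm

0.028983
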